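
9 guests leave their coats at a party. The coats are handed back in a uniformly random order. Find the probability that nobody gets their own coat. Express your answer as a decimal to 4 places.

0.3679

This is the derangement probability: permutations of 9 with no fixed point.
D(9) = 9! · (1 − 1/1! + 1/2! − ··· + (−1)^9/9!) = 133496.
P = 133496/362880 = 16687/45360 ≈ 0.3679.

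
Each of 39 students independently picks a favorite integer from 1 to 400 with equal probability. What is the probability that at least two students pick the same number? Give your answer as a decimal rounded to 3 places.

It's easier to compute the probability that all 39 are distinct.
P(all distinct) = 400/400 · 399/400 · ··· · 362/400 ≈ 0.147.
So the probability of at least one match is 1 − 0.147 = 0.853.

0.853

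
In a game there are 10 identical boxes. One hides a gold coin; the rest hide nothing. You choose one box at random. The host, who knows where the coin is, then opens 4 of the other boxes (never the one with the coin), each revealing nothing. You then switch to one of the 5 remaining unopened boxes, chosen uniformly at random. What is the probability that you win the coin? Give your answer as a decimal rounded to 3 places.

0.180

Your original box holds the coin with probability 1/10, so the other 9 collectively hold it with probability 9/10.
The host can always find 4 empty boxes to open, so the reveals don't change that 9/10; it is now spread over the 5 remaining unopened boxes.
P(win by switching) = (9/10) · (1/5) = 9/50 ≈ 0.180.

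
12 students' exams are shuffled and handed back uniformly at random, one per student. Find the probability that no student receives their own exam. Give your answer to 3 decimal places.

0.368

This is the derangement probability: permutations of 12 with no fixed point.
D(12) = 12! · (1 − 1/1! + 1/2! − ··· + (−1)^12/12!) = 176214841.
P = 176214841/479001600 = 16019531/43545600 ≈ 0.368.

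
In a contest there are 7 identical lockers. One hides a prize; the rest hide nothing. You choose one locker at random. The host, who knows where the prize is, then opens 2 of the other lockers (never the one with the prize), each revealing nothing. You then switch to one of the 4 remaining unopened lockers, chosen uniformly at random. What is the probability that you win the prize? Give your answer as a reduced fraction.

Your original locker holds the prize with probability 1/7, so the other 6 collectively hold it with probability 6/7.
The host can always find 2 empty lockers to open, so the reveals don't change that 6/7; it is now spread over the 4 remaining unopened lockers.
P(win by switching) = (6/7) · (1/4) = 3/14.

3/14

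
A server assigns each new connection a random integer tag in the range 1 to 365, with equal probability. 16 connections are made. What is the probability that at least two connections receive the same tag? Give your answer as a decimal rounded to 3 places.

It's easier to compute the probability that all 16 are distinct.
P(all distinct) = 365/365 · 364/365 · ··· · 350/365 ≈ 0.716.
So the probability of at least one match is 1 − 0.716 = 0.284.

0.284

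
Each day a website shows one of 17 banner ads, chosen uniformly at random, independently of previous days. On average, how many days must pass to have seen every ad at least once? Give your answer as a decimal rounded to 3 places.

After i distinct types are collected, each trial gives a new one with probability (17−i)/17, so the expected wait for the next new type is 17/(17−i).
E = 17/17 + 17/16 + 17/15 + 17/14 + 17/13 + 17/12 + 17/11 + 17/10 + 17/9 + 17/8 + 17/7 + 17/6 + 17/5 + 17/4 + 17/3 + 17/2 + 17/1 = 42142223/720720 ≈ 58.472.

58.472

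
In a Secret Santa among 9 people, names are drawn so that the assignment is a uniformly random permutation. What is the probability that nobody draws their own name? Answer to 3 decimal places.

0.368

This is the derangement probability: permutations of 9 with no fixed point.
D(9) = 9! · (1 − 1/1! + 1/2! − ··· + (−1)^9/9!) = 133496.
P = 133496/362880 = 16687/45360 ≈ 0.368.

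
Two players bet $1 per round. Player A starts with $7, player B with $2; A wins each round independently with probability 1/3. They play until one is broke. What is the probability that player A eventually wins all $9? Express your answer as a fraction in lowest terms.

127/511

Let r = q/p = (2/3)/(1/3) = 2. The recurrence P(i) = p·P(i+1) + q·P(i−1) with P(0)=0, P(9)=1 gives P(i) = (1 − r^i)/(1 − r^9).
P(7) = (1 − (2)^7) / (1 − (2)^9) = 127/511.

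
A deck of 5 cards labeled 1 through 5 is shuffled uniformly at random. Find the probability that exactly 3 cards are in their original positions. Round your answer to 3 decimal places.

0.083

Choose which 3 of the 5 are fixed: C(5,3) = 10 ways.
The remaining 2 must have no fixed point: D(2) = 1.
P = 10·1/120 = 1/12 ≈ 0.083.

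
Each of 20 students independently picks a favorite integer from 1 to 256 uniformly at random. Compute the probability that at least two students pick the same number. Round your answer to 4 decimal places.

0.5332

It's easier to compute the probability that all 20 are distinct.
P(all distinct) = 256/256 · 255/256 · ··· · 237/256 ≈ 0.4668.
So the probability of at least one match is 1 − 0.4668 = 0.5332.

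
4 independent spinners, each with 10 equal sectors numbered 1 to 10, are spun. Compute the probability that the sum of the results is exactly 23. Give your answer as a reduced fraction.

There are 10^4 = 10000 equally likely outcomes.
The number of ordered 4-tuples from {1,…,10} summing to 23 is 660.
P(sum = 23) = 660/10000 = 33/500.

33/500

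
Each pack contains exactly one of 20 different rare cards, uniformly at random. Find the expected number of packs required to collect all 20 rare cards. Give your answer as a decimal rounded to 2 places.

After i distinct types are collected, each trial gives a new one with probability (20−i)/20, so the expected wait for the next new type is 20/(20−i).
E = 20/20 + 20/19 + 20/18 + 20/17 + 20/16 + 20/15 + 20/14 + 20/13 + 20/12 + 20/11 + 20/10 + 20/9 + 20/8 + 20/7 + 20/6 + 20/5 + 20/4 + 20/3 + 20/2 + 20/1 = 279175675/3879876 ≈ 71.95.

71.95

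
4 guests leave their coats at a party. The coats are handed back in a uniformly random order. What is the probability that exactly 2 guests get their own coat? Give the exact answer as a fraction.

Choose which 2 of the 4 are fixed: C(4,2) = 6 ways.
The remaining 2 must have no fixed point: D(2) = 1.
P = 6·1/24 = 1/4.

1/4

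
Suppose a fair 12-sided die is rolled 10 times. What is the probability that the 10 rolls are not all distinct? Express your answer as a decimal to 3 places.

0.996

P(all 10 different) = 12/12 · 11/12 · ··· · 3/12 ≈ 0.004.
P(at least two equal) = 1 − 0.004 = 0.996.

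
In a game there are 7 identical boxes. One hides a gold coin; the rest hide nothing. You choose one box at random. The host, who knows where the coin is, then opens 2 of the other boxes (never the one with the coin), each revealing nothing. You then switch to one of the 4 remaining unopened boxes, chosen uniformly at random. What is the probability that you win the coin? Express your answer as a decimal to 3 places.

Your original box holds the coin with probability 1/7, so the other 6 collectively hold it with probability 6/7.
The host can always find 2 empty boxes to open, so the reveals don't change that 6/7; it is now spread over the 4 remaining unopened boxes.
P(win by switching) = (6/7) · (1/4) = 3/14 ≈ 0.214.

0.214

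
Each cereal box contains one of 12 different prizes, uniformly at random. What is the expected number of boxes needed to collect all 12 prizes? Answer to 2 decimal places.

After i distinct types are collected, each trial gives a new one with probability (12−i)/12, so the expected wait for the next new type is 12/(12−i).
E = 12/12 + 12/11 + 12/10 + 12/9 + 12/8 + 12/7 + 12/6 + 12/5 + 12/4 + 12/3 + 12/2 + 12/1 = 86021/2310 ≈ 37.24.

37.24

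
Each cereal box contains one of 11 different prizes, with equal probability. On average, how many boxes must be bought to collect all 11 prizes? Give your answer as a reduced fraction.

83711/2520

After i distinct types are collected, each trial gives a new one with probability (11−i)/11, so the expected wait for the next new type is 11/(11−i).
E = 11/11 + 11/10 + 11/9 + 11/8 + 11/7 + 11/6 + 11/5 + 11/4 + 11/3 + 11/2 + 11/1 = 83711/2520.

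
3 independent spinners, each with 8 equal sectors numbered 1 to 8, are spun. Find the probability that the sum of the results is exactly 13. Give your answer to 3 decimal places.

0.094

There are 8^3 = 512 equally likely outcomes.
The number of ordered 3-tuples from {1,…,8} summing to 13 is 48.
P(sum = 13) = 48/512 = 3/32 ≈ 0.094.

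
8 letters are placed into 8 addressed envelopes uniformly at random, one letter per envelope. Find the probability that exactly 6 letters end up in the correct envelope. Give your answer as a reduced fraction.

1/1440

Choose which 6 of the 8 are fixed: C(8,6) = 28 ways.
The remaining 2 must have no fixed point: D(2) = 1.
P = 28·1/40320 = 1/1440.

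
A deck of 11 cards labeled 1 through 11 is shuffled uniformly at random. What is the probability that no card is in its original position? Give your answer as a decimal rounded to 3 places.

This is the derangement probability: permutations of 11 with no fixed point.
D(11) = 11! · (1 − 1/1! + 1/2! − ··· + (−1)^11/11!) = 14684570.
P = 14684570/39916800 = 1468457/3991680 ≈ 0.368.

0.368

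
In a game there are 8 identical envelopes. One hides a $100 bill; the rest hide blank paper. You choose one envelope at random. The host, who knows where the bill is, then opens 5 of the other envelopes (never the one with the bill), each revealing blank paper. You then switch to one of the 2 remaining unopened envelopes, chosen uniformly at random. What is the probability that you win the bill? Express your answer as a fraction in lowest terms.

Your original envelope holds the bill with probability 1/8, so the other 7 collectively hold it with probability 7/8.
The host can always find 5 empty envelopes to open, so the reveals don't change that 7/8; it is now spread over the 2 remaining unopened envelopes.
P(win by switching) = (7/8) · (1/2) = 7/16.

7/16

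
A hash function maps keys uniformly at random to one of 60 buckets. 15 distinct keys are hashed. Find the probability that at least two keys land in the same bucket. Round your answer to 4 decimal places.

It's easier to compute the probability that all 15 are distinct.
P(all distinct) = 60/60 · 59/60 · ··· · 46/60 ≈ 0.1479.
So the probability of at least one match is 1 − 0.1479 = 0.8521.

0.8521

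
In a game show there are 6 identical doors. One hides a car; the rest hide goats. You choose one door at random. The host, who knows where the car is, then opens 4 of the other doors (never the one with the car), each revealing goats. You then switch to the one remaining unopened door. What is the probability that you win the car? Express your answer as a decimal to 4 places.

0.8333

Your original door holds the car with probability 1/6, so the other 5 collectively hold it with probability 5/6.
The host can always find 4 empty doors to open, so the reveals don't change that 5/6; it is now spread over the 1 remaining unopened door.
P(win by switching) = (5/6) · (1/1) = 5/6 ≈ 0.8333.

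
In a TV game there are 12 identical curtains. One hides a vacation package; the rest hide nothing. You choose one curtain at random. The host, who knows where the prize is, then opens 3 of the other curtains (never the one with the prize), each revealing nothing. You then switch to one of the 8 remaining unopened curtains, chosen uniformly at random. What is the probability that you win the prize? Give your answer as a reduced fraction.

Your original curtain holds the prize with probability 1/12, so the other 11 collectively hold it with probability 11/12.
The host can always find 3 empty curtains to open, so the reveals don't change that 11/12; it is now spread over the 8 remaining unopened curtains.
P(win by switching) = (11/12) · (1/8) = 11/96.

11/96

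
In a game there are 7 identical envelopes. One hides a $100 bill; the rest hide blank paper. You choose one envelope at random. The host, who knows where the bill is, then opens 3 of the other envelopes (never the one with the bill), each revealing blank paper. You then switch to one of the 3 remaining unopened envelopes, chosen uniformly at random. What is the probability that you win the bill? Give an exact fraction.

Your original envelope holds the bill with probability 1/7, so the other 6 collectively hold it with probability 6/7.
The host can always find 3 empty envelopes to open, so the reveals don't change that 6/7; it is now spread over the 3 remaining unopened envelopes.
P(win by switching) = (6/7) · (1/3) = 2/7.

2/7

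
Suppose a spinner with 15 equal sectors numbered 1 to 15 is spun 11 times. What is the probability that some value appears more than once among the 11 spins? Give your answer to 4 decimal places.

P(all 11 different) = 15/15 · 14/15 · ··· · 5/15 ≈ 0.0063.
P(at least two equal) = 1 − 0.0063 = 0.9937.

0.9937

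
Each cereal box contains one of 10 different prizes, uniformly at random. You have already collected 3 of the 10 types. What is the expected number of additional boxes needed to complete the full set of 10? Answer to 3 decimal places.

25.929

Starting from 3 distinct types, each trial gives a new one with probability (10−i)/10 when i types are held, so the wait for the next new type is 10/(10−i).
E = 10/7 + 10/6 + 10/5 + 10/4 + 10/3 + 10/2 + 10/1 = 363/14 ≈ 25.929.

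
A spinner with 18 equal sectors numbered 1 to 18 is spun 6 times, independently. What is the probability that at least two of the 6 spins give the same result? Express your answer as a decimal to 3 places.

P(all 6 different) = 18/18 · 17/18 · ··· · 13/18 ≈ 0.393.
P(at least two equal) = 1 − 0.393 = 0.607.

0.607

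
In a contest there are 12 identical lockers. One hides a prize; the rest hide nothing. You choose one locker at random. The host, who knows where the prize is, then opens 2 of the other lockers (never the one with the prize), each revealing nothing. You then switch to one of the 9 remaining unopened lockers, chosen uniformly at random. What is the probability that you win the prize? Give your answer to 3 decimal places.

Your original locker holds the prize with probability 1/12, so the other 11 collectively hold it with probability 11/12.
The host can always find 2 empty lockers to open, so the reveals don't change that 11/12; it is now spread over the 9 remaining unopened lockers.
P(win by switching) = (11/12) · (1/9) = 11/108 ≈ 0.102.

0.102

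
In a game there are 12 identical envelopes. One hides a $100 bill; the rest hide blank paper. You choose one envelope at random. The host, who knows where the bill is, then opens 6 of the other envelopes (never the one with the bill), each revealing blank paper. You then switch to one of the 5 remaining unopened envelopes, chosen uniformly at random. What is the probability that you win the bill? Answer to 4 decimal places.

0.1833

Your original envelope holds the bill with probability 1/12, so the other 11 collectively hold it with probability 11/12.
The host can always find 6 empty envelopes to open, so the reveals don't change that 11/12; it is now spread over the 5 remaining unopened envelopes.
P(win by switching) = (11/12) · (1/5) = 11/60 ≈ 0.1833.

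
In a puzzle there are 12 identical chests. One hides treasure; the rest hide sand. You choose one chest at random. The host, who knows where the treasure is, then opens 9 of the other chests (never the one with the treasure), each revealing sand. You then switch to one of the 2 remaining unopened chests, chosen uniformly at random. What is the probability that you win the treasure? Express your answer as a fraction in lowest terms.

Your original chest holds the treasure with probability 1/12, so the other 11 collectively hold it with probability 11/12.
The host can always find 9 empty chests to open, so the reveals don't change that 11/12; it is now spread over the 2 remaining unopened chests.
P(win by switching) = (11/12) · (1/2) = 11/24.

11/24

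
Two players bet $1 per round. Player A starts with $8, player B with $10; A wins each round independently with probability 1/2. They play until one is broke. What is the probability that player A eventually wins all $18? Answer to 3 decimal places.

0.444

With a fair step, P(i) = ½P(i−1) + ½P(i+1) with P(0)=0, P(18)=1 has the linear solution P(i) = i/18.
P(8) = 8/18 = 4/9 ≈ 0.444.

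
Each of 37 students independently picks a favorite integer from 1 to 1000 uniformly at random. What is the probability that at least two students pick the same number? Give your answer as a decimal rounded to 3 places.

It's easier to compute the probability that all 37 are distinct.
P(all distinct) = 1000/1000 · 999/1000 · ··· · 964/1000 ≈ 0.510.
So the probability of at least one match is 1 − 0.510 = 0.490.

0.490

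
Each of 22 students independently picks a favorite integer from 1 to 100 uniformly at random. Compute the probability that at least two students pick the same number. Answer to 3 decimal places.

0.918

It's easier to compute the probability that all 22 are distinct.
P(all distinct) = 100/100 · 99/100 · ··· · 79/100 ≈ 0.082.
So the probability of at least one match is 1 − 0.082 = 0.918.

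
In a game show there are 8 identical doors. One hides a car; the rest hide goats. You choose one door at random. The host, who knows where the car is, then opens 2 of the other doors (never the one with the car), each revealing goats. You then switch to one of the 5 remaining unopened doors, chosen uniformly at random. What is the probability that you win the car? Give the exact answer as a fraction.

7/40

Your original door holds the car with probability 1/8, so the other 7 collectively hold it with probability 7/8.
The host can always find 2 empty doors to open, so the reveals don't change that 7/8; it is now spread over the 5 remaining unopened doors.
P(win by switching) = (7/8) · (1/5) = 7/40.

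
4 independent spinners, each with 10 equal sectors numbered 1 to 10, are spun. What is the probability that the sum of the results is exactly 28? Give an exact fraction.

There are 10^4 = 10000 equally likely outcomes.
The number of ordered 4-tuples from {1,…,10} summing to 28 is 415.
P(sum = 28) = 415/10000 = 83/2000.

83/2000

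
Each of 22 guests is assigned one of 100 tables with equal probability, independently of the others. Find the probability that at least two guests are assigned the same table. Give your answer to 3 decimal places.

It's easier to compute the probability that all 22 are distinct.
P(all distinct) = 100/100 · 99/100 · ··· · 79/100 ≈ 0.082.
So the probability of at least one match is 1 − 0.082 = 0.918.

0.918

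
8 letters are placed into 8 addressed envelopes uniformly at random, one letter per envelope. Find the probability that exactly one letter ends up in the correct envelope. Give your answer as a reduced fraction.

103/280

Choose which one is fixed: C(8,1) = 8 ways.
The remaining 7 must have no fixed point: D(7) = 1854.
P = 8·1854/40320 = 103/280.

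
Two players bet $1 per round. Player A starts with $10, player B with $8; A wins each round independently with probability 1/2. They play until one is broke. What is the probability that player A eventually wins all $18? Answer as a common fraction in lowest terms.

5/9

With a fair step, P(i) = ½P(i−1) + ½P(i+1) with P(0)=0, P(18)=1 has the linear solution P(i) = i/18.
P(10) = 10/18 = 5/9.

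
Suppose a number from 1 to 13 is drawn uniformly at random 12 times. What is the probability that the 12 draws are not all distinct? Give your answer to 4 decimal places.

P(all 12 different) = 13/13 · 12/13 · ··· · 2/13 ≈ 0.0003.
P(at least two equal) = 1 − 0.0003 = 0.9997.

0.9997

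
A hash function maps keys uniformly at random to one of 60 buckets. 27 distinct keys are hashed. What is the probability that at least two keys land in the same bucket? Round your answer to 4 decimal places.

0.9991

It's easier to compute the probability that all 27 are distinct.
P(all distinct) = 60/60 · 59/60 · ··· · 34/60 ≈ 0.0009.
So the probability of at least one match is 1 − 0.0009 = 0.9991.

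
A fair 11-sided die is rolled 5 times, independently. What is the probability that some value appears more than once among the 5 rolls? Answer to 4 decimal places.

P(all 5 different) = 11/11 · 10/11 · ··· · 7/11 ≈ 0.3442.
P(at least two equal) = 1 − 0.3442 = 0.6558.

0.6558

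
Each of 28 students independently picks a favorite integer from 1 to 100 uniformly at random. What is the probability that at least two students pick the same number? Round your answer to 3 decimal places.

It's easier to compute the probability that all 28 are distinct.
P(all distinct) = 100/100 · 99/100 · ··· · 73/100 ≈ 0.015.
So the probability of at least one match is 1 − 0.015 = 0.985.

0.985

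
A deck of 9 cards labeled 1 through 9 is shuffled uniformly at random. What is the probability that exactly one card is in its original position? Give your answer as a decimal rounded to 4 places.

0.3679

Choose which one is fixed: C(9,1) = 9 ways.
The remaining 8 must have no fixed point: D(8) = 14833.
P = 9·14833/362880 = 2119/5760 ≈ 0.3679.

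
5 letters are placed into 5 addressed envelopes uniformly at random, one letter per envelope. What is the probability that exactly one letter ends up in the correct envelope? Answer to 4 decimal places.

Choose which one is fixed: C(5,1) = 5 ways.
The remaining 4 must have no fixed point: D(4) = 9.
P = 5·9/120 = 3/8 ≈ 0.3750.

0.3750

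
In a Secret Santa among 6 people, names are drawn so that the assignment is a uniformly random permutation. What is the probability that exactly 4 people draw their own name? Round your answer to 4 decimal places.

Choose which 4 of the 6 are fixed: C(6,4) = 15 ways.
The remaining 2 must have no fixed point: D(2) = 1.
P = 15·1/720 = 1/48 ≈ 0.0208.

0.0208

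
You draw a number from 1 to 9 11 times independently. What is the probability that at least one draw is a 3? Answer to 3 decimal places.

P(no draw is a 3) = (8/9)^11 ≈ 0.274.
P(at least one) = 1 − 0.274 = 0.726.

0.726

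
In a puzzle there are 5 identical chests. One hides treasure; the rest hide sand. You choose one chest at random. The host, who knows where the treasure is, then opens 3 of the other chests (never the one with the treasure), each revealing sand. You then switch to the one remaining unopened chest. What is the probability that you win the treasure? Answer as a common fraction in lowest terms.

Your original chest holds the treasure with probability 1/5, so the other 4 collectively hold it with probability 4/5.
The host can always find 3 empty chests to open, so the reveals don't change that 4/5; it is now spread over the 1 remaining unopened chest.
P(win by switching) = (4/5) · (1/1) = 4/5.

4/5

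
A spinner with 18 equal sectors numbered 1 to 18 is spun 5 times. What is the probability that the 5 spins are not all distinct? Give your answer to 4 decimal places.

P(all 5 different) = 18/18 · 17/18 · ··· · 14/18 ≈ 0.5441.
P(at least two equal) = 1 − 0.5441 = 0.4559.

0.4559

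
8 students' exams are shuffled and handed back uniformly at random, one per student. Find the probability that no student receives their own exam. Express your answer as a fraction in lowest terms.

This is the derangement probability: permutations of 8 with no fixed point.
D(8) = 8! · (1 − 1/1! + 1/2! − ··· + (−1)^8/8!) = 14833.
P = 14833/40320 = 2119/5760.

2119/5760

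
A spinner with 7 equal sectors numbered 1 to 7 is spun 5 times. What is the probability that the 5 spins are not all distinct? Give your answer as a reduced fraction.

P(all 5 different) = 7/7 · 6/7 · ··· · 3/7 = 360/2401.
P(at least two equal) = 1 − 360/2401 = 2041/2401.

2041/2401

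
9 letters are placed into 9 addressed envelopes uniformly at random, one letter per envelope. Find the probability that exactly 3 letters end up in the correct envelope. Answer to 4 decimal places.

0.0613

Choose which 3 of the 9 are fixed: C(9,3) = 84 ways.
The remaining 6 must have no fixed point: D(6) = 265.
P = 84·265/362880 = 53/864 ≈ 0.0613.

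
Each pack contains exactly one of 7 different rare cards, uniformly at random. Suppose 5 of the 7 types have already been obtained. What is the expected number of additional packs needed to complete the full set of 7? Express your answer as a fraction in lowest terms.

Starting from 5 distinct types, each trial gives a new one with probability (7−i)/7 when i types are held, so the wait for the next new type is 7/(7−i).
E = 7/2 + 7/1 = 21/2.

21/2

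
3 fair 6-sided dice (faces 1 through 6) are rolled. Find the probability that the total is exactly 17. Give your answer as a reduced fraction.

1/72

There are 6^3 = 216 equally likely outcomes.
The number of ordered 3-tuples from {1,…,6} summing to 17 is 3.
P(sum = 17) = 3/216 = 1/72.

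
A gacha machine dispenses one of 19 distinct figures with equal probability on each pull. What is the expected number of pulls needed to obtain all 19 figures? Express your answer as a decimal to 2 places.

After i distinct types are collected, each trial gives a new one with probability (19−i)/19, so the expected wait for the next new type is 19/(19−i).
E = 19/19 + 19/18 + 19/17 + 19/16 + 19/15 + 19/14 + 19/13 + 19/12 + 19/11 + 19/10 + 19/9 + 19/8 + 19/7 + 19/6 + 19/5 + 19/4 + 19/3 + 19/2 + 19/1 = 275295799/4084080 ≈ 67.41.

67.41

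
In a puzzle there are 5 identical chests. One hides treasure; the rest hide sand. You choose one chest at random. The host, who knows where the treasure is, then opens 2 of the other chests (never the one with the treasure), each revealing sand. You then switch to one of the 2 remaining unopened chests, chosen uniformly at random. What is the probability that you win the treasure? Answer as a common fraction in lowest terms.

2/5

Your original chest holds the treasure with probability 1/5, so the other 4 collectively hold it with probability 4/5.
The host can always find 2 empty chests to open, so the reveals don't change that 4/5; it is now spread over the 2 remaining unopened chests.
P(win by switching) = (4/5) · (1/2) = 2/5.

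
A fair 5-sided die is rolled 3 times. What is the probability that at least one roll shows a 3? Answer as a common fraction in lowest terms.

61/125

P(no roll shows a 3) = (4/5)^3 = 64/125.
P(at least one) = 1 − 64/125 = 61/125.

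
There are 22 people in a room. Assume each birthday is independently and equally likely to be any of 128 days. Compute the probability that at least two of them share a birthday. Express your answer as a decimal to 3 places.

It's easier to compute the probability that all 22 are distinct.
P(all distinct) = 128/128 · 127/128 · ··· · 107/128 ≈ 0.147.
So the probability of at least one match is 1 − 0.147 = 0.853.

0.853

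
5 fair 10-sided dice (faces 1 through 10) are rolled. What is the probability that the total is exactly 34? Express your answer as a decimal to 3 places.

0.038

There are 10^5 = 100000 equally likely outcomes.
The number of ordered 5-tuples from {1,…,10} summing to 34 is 3795.
P(sum = 34) = 3795/100000 = 759/20000 ≈ 0.038.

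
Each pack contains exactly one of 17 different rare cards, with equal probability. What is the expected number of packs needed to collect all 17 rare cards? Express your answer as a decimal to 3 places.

58.472

After i distinct types are collected, each trial gives a new one with probability (17−i)/17, so the expected wait for the next new type is 17/(17−i).
E = 17/17 + 17/16 + 17/15 + 17/14 + 17/13 + 17/12 + 17/11 + 17/10 + 17/9 + 17/8 + 17/7 + 17/6 + 17/5 + 17/4 + 17/3 + 17/2 + 17/1 = 42142223/720720 ≈ 58.472.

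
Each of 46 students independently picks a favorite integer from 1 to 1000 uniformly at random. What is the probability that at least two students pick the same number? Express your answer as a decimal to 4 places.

0.6504

It's easier to compute the probability that all 46 are distinct.
P(all distinct) = 1000/1000 · 999/1000 · ··· · 955/1000 ≈ 0.3496.
So the probability of at least one match is 1 − 0.3496 = 0.6504.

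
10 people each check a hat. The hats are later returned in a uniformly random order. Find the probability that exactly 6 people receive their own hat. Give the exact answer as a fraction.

Choose which 6 of the 10 are fixed: C(10,6) = 210 ways.
The remaining 4 must have no fixed point: D(4) = 9.
P = 210·9/3628800 = 1/1920.

1/1920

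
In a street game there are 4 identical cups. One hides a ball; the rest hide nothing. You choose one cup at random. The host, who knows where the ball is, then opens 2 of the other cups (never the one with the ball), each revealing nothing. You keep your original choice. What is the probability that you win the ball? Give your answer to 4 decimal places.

The host can always open 2 empty cups regardless of your choice, so the reveals give no information about your original cup.
P(win by staying) = 1/4 ≈ 0.2500.

0.2500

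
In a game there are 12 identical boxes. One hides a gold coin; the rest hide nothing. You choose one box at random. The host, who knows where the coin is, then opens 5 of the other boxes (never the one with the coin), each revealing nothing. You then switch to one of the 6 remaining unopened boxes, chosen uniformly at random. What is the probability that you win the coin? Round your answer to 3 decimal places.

Your original box holds the coin with probability 1/12, so the other 11 collectively hold it with probability 11/12.
The host can always find 5 empty boxes to open, so the reveals don't change that 11/12; it is now spread over the 6 remaining unopened boxes.
P(win by switching) = (11/12) · (1/6) = 11/72 ≈ 0.153.

0.153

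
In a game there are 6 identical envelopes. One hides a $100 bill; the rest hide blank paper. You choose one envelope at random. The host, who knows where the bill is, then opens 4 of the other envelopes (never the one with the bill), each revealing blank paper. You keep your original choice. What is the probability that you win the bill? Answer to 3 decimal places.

0.167

The host can always open 4 empty envelopes regardless of your choice, so the reveals give no information about your original envelope.
P(win by staying) = 1/6 ≈ 0.167.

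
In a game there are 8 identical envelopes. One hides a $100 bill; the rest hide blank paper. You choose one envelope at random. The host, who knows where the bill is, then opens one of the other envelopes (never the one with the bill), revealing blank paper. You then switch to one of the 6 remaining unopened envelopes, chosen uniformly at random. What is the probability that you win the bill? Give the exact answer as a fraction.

7/48

Your original envelope holds the bill with probability 1/8, so the other 7 collectively hold it with probability 7/8.
The host can always find an empty envelope to open, so this doesn't change that 7/8; it is now spread over the 6 remaining unopened envelopes.
P(win by switching) = (7/8) · (1/6) = 7/48.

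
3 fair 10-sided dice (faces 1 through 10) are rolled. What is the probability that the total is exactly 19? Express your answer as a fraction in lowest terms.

69/1000

There are 10^3 = 1000 equally likely outcomes.
The number of ordered 3-tuples from {1,…,10} summing to 19 is 69.
P(sum = 19) = 69/1000.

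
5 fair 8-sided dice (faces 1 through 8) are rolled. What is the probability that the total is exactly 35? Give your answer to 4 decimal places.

There are 8^5 = 32768 equally likely outcomes.
The number of ordered 5-tuples from {1,…,8} summing to 35 is 126.
P(sum = 35) = 126/32768 = 63/16384 ≈ 0.0038.

0.0038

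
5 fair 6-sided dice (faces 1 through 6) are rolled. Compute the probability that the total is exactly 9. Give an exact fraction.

There are 6^5 = 7776 equally likely outcomes.
The number of ordered 5-tuples from {1,…,6} summing to 9 is 70.
P(sum = 9) = 70/7776 = 35/3888.

35/3888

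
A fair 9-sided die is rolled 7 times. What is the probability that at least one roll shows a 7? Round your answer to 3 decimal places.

P(no roll shows a 7) = (8/9)^7 ≈ 0.438.
P(at least one) = 1 − 0.438 = 0.562.

0.562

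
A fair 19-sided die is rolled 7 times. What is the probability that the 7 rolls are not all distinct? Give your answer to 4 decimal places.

P(all 7 different) = 19/19 · 18/19 · ··· · 13/19 ≈ 0.2841.
P(at least two equal) = 1 − 0.2841 = 0.7159.

0.7159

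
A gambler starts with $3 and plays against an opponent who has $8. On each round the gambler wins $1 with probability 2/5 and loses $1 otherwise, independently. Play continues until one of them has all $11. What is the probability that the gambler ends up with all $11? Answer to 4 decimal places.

0.0278

Let r = q/p = (3/5)/(2/5) = 3/2. The recurrence P(i) = p·P(i+1) + q·P(i−1) with P(0)=0, P(11)=1 gives P(i) = (1 − r^i)/(1 − r^11).
P(3) = (1 − (3/2)^3) / (1 − (3/2)^11) = 4864/175099 ≈ 0.0278.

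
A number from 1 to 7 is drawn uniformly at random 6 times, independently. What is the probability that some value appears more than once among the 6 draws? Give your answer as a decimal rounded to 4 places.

0.9572

P(all 6 different) = 7/7 · 6/7 · ··· · 2/7 ≈ 0.0428.
P(at least two equal) = 1 − 0.0428 = 0.9572.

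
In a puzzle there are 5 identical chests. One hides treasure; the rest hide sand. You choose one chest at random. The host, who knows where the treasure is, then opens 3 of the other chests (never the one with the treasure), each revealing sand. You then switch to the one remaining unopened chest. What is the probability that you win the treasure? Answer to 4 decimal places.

0.8000

Your original chest holds the treasure with probability 1/5, so the other 4 collectively hold it with probability 4/5.
The host can always find 3 empty chests to open, so the reveals don't change that 4/5; it is now spread over the 1 remaining unopened chest.
P(win by switching) = (4/5) · (1/1) = 4/5 ≈ 0.8000.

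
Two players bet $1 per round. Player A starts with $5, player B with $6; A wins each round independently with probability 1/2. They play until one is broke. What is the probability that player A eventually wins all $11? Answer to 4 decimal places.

With a fair step, P(i) = ½P(i−1) + ½P(i+1) with P(0)=0, P(11)=1 has the linear solution P(i) = i/11.
P(5) = 5/11 ≈ 0.4545.

0.4545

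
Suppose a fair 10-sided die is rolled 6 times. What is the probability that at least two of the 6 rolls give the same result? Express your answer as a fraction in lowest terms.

1061/1250

P(all 6 different) = 10/10 · 9/10 · ··· · 5/10 = 189/1250.
P(at least two equal) = 1 − 189/1250 = 1061/1250.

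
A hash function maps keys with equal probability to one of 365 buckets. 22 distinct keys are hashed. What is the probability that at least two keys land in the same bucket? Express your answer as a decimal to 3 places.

It's easier to compute the probability that all 22 are distinct.
P(all distinct) = 365/365 · 364/365 · ··· · 344/365 ≈ 0.524.
So the probability of at least one match is 1 − 0.524 = 0.476.

0.476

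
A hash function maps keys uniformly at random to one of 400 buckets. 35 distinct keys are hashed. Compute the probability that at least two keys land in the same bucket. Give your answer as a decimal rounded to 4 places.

It's easier to compute the probability that all 35 are distinct.
P(all distinct) = 400/400 · 399/400 · ··· · 366/400 ≈ 0.2161.
So the probability of at least one match is 1 − 0.2161 = 0.7839.

0.7839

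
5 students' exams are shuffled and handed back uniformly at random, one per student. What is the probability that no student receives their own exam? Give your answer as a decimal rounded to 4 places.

This is the derangement probability: permutations of 5 with no fixed point.
D(5) = 5! · (1 − 1/1! + 1/2! − ··· + (−1)^5/5!) = 44.
P = 44/120 = 11/30 ≈ 0.3667.

0.3667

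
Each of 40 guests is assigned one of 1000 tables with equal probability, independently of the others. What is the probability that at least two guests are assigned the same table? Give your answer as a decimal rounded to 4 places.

It's easier to compute the probability that all 40 are distinct.
P(all distinct) = 1000/1000 · 999/1000 · ··· · 961/1000 ≈ 0.4536.
So the probability of at least one match is 1 − 0.4536 = 0.5464.

0.5464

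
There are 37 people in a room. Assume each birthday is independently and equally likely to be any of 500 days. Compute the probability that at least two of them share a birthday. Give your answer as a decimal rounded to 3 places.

0.745

It's easier to compute the probability that all 37 are distinct.
P(all distinct) = 500/500 · 499/500 · ··· · 464/500 ≈ 0.255.
So the probability of at least one match is 1 − 0.255 = 0.745.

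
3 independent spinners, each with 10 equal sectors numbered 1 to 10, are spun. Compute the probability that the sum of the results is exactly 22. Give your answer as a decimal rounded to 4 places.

0.0450

There are 10^3 = 1000 equally likely outcomes.
The number of ordered 3-tuples from {1,…,10} summing to 22 is 45.
P(sum = 22) = 45/1000 = 9/200 ≈ 0.0450.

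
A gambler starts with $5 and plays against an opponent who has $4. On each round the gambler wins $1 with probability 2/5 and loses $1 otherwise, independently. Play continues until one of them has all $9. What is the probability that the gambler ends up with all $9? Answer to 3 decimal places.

0.176

Let r = q/p = (3/5)/(2/5) = 3/2. The recurrence P(i) = p·P(i+1) + q·P(i−1) with P(0)=0, P(9)=1 gives P(i) = (1 − r^i)/(1 − r^9).
P(5) = (1 − (3/2)^5) / (1 − (3/2)^9) = 3376/19171 ≈ 0.176.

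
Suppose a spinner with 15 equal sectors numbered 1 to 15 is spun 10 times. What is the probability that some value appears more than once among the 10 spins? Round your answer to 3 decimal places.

P(all 10 different) = 15/15 · 14/15 · ··· · 6/15 ≈ 0.019.
P(at least two equal) = 1 − 0.019 = 0.981.

0.981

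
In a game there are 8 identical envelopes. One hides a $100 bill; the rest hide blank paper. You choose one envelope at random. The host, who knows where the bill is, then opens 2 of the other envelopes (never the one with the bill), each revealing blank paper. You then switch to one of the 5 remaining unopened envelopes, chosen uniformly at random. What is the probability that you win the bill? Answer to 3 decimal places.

0.175

Your original envelope holds the bill with probability 1/8, so the other 7 collectively hold it with probability 7/8.
The host can always find 2 empty envelopes to open, so the reveals don't change that 7/8; it is now spread over the 5 remaining unopened envelopes.
P(win by switching) = (7/8) · (1/5) = 7/40 ≈ 0.175.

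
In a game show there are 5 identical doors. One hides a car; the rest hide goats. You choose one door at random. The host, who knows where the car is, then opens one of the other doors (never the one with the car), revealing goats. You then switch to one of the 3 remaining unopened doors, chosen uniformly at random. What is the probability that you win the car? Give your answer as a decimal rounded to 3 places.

Your original door holds the car with probability 1/5, so the other 4 collectively hold it with probability 4/5.
The host can always find an empty door to open, so this doesn't change that 4/5; it is now spread over the 3 remaining unopened doors.
P(win by switching) = (4/5) · (1/3) = 4/15 ≈ 0.267.

0.267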